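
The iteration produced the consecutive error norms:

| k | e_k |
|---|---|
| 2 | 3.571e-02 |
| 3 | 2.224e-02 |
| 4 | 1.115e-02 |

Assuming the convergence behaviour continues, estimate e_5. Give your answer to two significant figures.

First estimate the order: p ≈ ln(e_4/e_3) / ln(e_3/e_2) = ln(1.115e-02/2.224e-02)/ln(2.224e-02/3.571e-02) = ln(0.501349)/ln(0.622795) ≈ 1.4581.
Then e_5 ≈ e_4·(e_4/e_3)^p = 1.115e-02·(0.501349)^1.4581 = 1.115e-02·0.365405 ≈ 0.004074.

4.1e-3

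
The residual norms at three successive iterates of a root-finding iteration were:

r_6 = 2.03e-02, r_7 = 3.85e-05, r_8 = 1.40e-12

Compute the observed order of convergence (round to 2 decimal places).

p ≈ ln(r_8/r_7) / ln(r_7/r_6)
  = ln(1.40e-12/3.85e-05) / ln(3.85e-05/2.03e-02)
  = ln(3.63636e-08) / ln(0.00189655)
  = -17.12970 / -6.26772 ≈ 2.73300

2.73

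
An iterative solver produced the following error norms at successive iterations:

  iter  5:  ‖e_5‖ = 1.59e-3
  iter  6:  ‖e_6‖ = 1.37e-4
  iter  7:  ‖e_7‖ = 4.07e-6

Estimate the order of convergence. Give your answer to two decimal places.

1.43

p ≈ ln(‖e_7‖/‖e_6‖) / ln(‖e_6‖/‖e_5‖)
  = ln(4.07e-6/1.37e-4) / ln(1.37e-4/1.59e-3)
  = ln(0.029708) / ln(0.0861635)
  = -3.51634 / -2.45151 ≈ 1.43436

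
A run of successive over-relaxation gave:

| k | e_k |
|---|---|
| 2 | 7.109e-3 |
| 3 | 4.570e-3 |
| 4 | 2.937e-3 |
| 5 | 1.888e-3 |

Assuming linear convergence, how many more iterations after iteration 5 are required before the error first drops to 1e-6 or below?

Rate ρ ≈ e_5/e_4 = 1.888e-3/2.937e-3 = 0.6428.
After j more steps, e_{5+j} ≈ 1.888e-3·ρ^j; need ρ^j ≤ 1e-6/1.888e-3 = 0.000529661.
j ≥ ln(0.000529661)/ln(0.6428) = -7.5433/-0.44192 = 17.069.
So 18 more iterations are needed.

18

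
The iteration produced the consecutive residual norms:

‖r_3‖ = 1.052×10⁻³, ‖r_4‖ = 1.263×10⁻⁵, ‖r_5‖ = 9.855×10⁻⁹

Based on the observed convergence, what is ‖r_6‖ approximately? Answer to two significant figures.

First estimate the order: p ≈ ln(‖r_5‖/‖r_4‖) / ln(‖r_4‖/‖r_3‖) = ln(9.855×10⁻⁹/1.263×10⁻⁵)/ln(1.263×10⁻⁵/1.052×10⁻³) = ln(0.000780285)/ln(0.0120057) ≈ 1.6181.
Then ‖r_6‖ ≈ ‖r_5‖·(‖r_5‖/‖r_4‖)^p = 9.855×10⁻⁹·(0.000780285)^1.6181 = 9.855×10⁻⁹·9.36171e-06 ≈ 9.226e-14.

9.2e-14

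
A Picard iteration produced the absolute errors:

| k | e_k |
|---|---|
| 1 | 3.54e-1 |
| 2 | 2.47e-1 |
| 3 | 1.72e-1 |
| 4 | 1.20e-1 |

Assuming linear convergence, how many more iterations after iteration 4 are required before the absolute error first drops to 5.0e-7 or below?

Rate ρ ≈ e_4/e_3 = 1.20e-1/1.72e-1 = 0.6977.
After j more steps, e_{4+j} ≈ 1.20e-1·ρ^j; need ρ^j ≤ 5.0e-7/1.20e-1 = 4.16667e-06.
j ≥ ln(4.16667e-06)/ln(0.6977) = -12.3884/-0.35997 = 34.415.
So 35 more iterations are needed.

35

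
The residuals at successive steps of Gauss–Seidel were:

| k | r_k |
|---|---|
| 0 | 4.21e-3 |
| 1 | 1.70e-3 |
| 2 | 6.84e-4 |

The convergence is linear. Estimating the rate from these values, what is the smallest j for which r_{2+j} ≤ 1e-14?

Rate ρ ≈ r_2/r_1 = 6.84e-4/1.70e-3 = 0.4024.
After j more steps, r_{2+j} ≈ 6.84e-4·ρ^j; need ρ^j ≤ 1e-14/6.84e-4 = 1.46199e-11.
j ≥ ln(1.46199e-11)/ln(0.4024) = -24.9486/-0.91031 = 27.407.
So 28 more iterations are needed.

28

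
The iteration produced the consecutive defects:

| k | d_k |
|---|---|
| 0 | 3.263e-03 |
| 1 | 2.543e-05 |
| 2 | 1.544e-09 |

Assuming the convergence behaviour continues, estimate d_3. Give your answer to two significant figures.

First estimate the order: p ≈ ln(d_2/d_1) / ln(d_1/d_0) = ln(1.544e-09/2.543e-05)/ln(2.543e-05/3.263e-03) = ln(6.07157e-05)/ln(0.00779344) ≈ 2.0001.
Then d_3 ≈ d_2·(d_2/d_1)^p = 1.544e-09·(6.07157e-05)^2.0001 = 1.544e-09·3.68282e-09 ≈ 5.686e-18.

5.7e-18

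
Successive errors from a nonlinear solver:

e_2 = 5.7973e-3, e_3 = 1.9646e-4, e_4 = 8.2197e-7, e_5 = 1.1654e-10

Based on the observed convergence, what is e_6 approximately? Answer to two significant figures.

6.9e-17

First estimate the order: p ≈ ln(e_5/e_4) / ln(e_4/e_3) = ln(1.1654e-10/8.2197e-7)/ln(8.2197e-7/1.9646e-4) = ln(0.000141781)/ln(0.00418391) ≈ 1.6180.
Then e_6 ≈ e_5·(e_5/e_4)^p = 1.1654e-10·(0.000141781)^1.6180 = 1.1654e-10·5.9336e-07 ≈ 6.915e-17.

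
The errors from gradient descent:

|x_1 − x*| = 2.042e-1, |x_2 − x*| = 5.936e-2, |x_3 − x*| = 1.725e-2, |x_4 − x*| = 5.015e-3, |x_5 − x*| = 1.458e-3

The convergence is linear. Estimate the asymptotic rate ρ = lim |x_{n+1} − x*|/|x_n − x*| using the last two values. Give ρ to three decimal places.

0.291

ρ ≈ |x_5 − x*|/|x_4 − x*| = 1.458e-3/5.015e-3 = 0.29073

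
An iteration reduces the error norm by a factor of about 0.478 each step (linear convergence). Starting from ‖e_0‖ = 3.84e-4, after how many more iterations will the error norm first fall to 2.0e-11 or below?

23

After k steps, ‖e_k‖ ≈ 3.84e-4·0.478^k.
Need 0.478^k ≤ 2.0e-11/3.84e-4 = 5.20833e-08.
k ≥ ln(5.20833e-08)/ln(0.478) = -16.7704/-0.73814 = 22.720.
Smallest integer k = 23.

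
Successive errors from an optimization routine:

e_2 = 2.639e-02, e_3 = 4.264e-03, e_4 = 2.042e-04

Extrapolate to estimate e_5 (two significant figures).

First estimate the order: p ≈ ln(e_4/e_3) / ln(e_3/e_2) = ln(2.042e-04/4.264e-03)/ln(4.264e-03/2.639e-02) = ln(0.0478893)/ln(0.161576) ≈ 1.6672.
Then e_5 ≈ e_4·(e_4/e_3)^p = 2.042e-04·(0.0478893)^1.6672 = 2.042e-04·0.00630512 ≈ 1.288e-06.

1.3e-6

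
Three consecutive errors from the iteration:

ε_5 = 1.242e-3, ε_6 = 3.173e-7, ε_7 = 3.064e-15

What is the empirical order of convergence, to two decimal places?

2.23

p ≈ ln(ε_7/ε_6) / ln(ε_6/ε_5)
  = ln(3.064e-15/3.173e-7) / ln(3.173e-7/1.242e-3)
  = ln(9.65648e-09) / ln(0.000255475)
  = -18.45564 / -8.27239 ≈ 2.23099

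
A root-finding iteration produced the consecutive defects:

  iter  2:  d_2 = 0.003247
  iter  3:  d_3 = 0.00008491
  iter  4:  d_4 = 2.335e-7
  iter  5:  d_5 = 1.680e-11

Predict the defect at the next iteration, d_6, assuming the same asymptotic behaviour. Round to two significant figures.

3.3e-18

First estimate the order: p ≈ ln(d_5/d_4) / ln(d_4/d_3) = ln(1.680e-11/2.335e-7)/ln(2.335e-7/0.00008491) = ln(7.19486e-05)/ln(0.00274997) ≈ 1.6179.
Then d_6 ≈ d_5·(d_5/d_4)^p = 1.680e-11·(7.19486e-05)^1.6179 = 1.680e-11·1.98188e-07 ≈ 3.33e-18.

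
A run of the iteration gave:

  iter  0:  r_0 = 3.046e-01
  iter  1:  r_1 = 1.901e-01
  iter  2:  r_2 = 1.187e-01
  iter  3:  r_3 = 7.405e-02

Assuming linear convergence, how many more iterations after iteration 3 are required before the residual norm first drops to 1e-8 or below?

34

Rate ρ ≈ r_3/r_2 = 7.405e-02/1.187e-01 = 0.6238.
After j more steps, r_{3+j} ≈ 7.405e-02·ρ^j; need ρ^j ≤ 1e-8/7.405e-02 = 1.35044e-07.
j ≥ ln(1.35044e-07)/ln(0.6238) = -15.8177/-0.47193 = 33.517.
So 34 more iterations are needed.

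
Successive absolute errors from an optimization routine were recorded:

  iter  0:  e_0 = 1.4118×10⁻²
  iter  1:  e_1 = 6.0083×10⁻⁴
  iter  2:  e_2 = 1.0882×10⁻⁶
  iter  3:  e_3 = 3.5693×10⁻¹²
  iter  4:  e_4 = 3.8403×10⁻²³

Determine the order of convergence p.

2

Consecutive ratios: e_4/e_3 = 3.8403×10⁻²³/3.5693×10⁻¹² = 1.07593e-11, e_3/e_2 = 3.5693×10⁻¹²/1.0882×10⁻⁶ = 3.28e-06.
p ≈ ln(1.07593e-11)/ln(3.28e-06) = -25.2553/-12.6277 ≈ 2.00.
So the convergence is quadratic (order 2).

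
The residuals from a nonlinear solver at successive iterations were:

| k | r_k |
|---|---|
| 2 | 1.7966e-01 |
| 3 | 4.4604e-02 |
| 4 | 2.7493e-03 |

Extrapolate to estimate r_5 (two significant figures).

First estimate the order: p ≈ ln(r_4/r_3) / ln(r_3/r_2) = ln(2.7493e-03/4.4604e-02)/ln(4.4604e-02/1.7966e-01) = ln(0.061638)/ln(0.248269) ≈ 2.0000.
Then r_5 ≈ r_4·(r_4/r_3)^p = 2.7493e-03·(0.061638)^2.0000 = 2.7493e-03·0.00379924 ≈ 1.045e-05.

1.0e-5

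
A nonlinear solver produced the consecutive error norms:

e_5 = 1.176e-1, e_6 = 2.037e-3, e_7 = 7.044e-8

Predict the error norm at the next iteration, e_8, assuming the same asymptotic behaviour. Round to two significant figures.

3.5e-19

First estimate the order: p ≈ ln(e_7/e_6) / ln(e_6/e_5) = ln(7.044e-8/2.037e-3)/ln(2.037e-3/1.176e-1) = ln(3.45803e-05)/ln(0.0173214) ≈ 2.5327.
Then e_8 ≈ e_7·(e_7/e_6)^p = 7.044e-8·(3.45803e-05)^2.5327 = 7.044e-8·5.02564e-12 ≈ 3.54e-19.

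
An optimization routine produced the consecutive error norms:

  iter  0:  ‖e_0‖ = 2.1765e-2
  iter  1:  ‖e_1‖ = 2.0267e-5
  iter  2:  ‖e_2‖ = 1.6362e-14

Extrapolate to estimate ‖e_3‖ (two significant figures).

8.6e-42

First estimate the order: p ≈ ln(‖e_2‖/‖e_1‖) / ln(‖e_1‖/‖e_0‖) = ln(1.6362e-14/2.0267e-5)/ln(2.0267e-5/2.1765e-2) = ln(8.07322e-10)/ln(0.000931174) ≈ 3.0000.
Then ‖e_3‖ ≈ ‖e_2‖·(‖e_2‖/‖e_1‖)^p = 1.6362e-14·(8.07322e-10)^3.0000 = 1.6362e-14·5.26187e-28 ≈ 8.609e-42.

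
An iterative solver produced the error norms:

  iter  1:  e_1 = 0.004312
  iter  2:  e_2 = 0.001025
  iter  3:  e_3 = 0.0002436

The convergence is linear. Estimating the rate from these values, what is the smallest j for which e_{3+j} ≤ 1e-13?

16

Rate ρ ≈ e_3/e_2 = 0.0002436/0.001025 = 0.2377.
After j more steps, e_{3+j} ≈ 0.0002436·ρ^j; need ρ^j ≤ 1e-13/0.0002436 = 4.10509e-10.
j ≥ ln(4.10509e-10)/ln(0.2377) = -21.6136/-1.43675 = 15.043.
So 16 more iterations are needed.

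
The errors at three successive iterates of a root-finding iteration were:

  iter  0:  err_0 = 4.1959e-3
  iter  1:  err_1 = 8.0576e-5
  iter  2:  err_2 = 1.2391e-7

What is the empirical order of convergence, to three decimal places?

p ≈ ln(err_2/err_1) / ln(err_1/err_0)
  = ln(1.2391e-7/8.0576e-5) / ln(8.0576e-5/4.1959e-3)
  = ln(0.0015378) / ln(0.0192035)
  = -6.477402 / -3.952663 ≈ 1.638744

1.639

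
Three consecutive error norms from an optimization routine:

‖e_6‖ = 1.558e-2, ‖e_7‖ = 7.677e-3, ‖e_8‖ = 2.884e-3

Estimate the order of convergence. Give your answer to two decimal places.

p ≈ ln(‖e_8‖/‖e_7‖) / ln(‖e_7‖/‖e_6‖)
  = ln(2.884e-3/7.677e-3) / ln(7.677e-3/1.558e-2)
  = ln(0.375668) / ln(0.492747)
  = -0.97905 / -0.70776 ≈ 1.38331

1.38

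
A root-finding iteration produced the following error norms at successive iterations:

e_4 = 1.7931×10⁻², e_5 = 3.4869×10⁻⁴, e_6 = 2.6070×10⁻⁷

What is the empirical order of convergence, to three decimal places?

1.827

p ≈ ln(e_6/e_5) / ln(e_5/e_4)
  = ln(2.6070×10⁻⁷/3.4869×10⁻⁴) / ln(3.4869×10⁻⁴/1.7931×10⁻²)
  = ln(0.000747656) / ln(0.0194462)
  = -7.198568 / -3.940104 ≈ 1.826999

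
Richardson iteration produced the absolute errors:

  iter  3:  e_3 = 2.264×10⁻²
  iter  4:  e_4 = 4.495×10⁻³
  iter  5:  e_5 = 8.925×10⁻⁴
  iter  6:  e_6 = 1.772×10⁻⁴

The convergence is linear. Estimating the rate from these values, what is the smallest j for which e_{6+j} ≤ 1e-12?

12

Rate ρ ≈ e_6/e_5 = 1.772×10⁻⁴/8.925×10⁻⁴ = 0.1985.
After j more steps, e_{6+j} ≈ 1.772×10⁻⁴·ρ^j; need ρ^j ≤ 1e-12/1.772×10⁻⁴ = 5.64334e-09.
j ≥ ln(5.64334e-09)/ln(0.1985) = -18.9928/-1.61697 = 11.746.
So 12 more iterations are needed.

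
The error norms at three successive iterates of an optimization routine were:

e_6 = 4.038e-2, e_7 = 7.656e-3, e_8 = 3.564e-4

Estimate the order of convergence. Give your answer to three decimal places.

1.845

p ≈ ln(e_8/e_7) / ln(e_7/e_6)
  = ln(3.564e-4/7.656e-3) / ln(7.656e-3/4.038e-2)
  = ln(0.0465517) / ln(0.189599)
  = -3.067192 / -1.662844 ≈ 1.844546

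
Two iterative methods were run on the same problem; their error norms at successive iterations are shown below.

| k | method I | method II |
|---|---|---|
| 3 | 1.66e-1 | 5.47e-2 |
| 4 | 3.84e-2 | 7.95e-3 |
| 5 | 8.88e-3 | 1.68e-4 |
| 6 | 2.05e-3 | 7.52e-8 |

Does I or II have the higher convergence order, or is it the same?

Method I: p ≈ ln(2.05e-3/8.88e-3)/ln(8.88e-3/3.84e-2) ≈ 1.00.
Method II: p ≈ ln(7.52e-8/1.68e-4)/ln(1.68e-4/7.95e-3) ≈ 2.00.
Method II has the higher order (≈2.0 vs ≈1.0).

II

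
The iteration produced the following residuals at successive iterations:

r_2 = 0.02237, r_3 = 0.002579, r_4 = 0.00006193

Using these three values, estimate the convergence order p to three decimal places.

1.726

p ≈ ln(r_4/r_3) / ln(r_3/r_2)
  = ln(0.00006193/0.002579) / ln(0.002579/0.02237)
  = ln(0.0240132) / ln(0.115288)
  = -3.729152 / -2.160322 ≈ 1.726202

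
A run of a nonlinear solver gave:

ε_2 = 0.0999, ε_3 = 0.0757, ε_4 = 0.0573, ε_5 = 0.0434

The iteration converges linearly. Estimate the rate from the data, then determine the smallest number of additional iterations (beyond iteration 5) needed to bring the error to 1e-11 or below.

Rate ρ ≈ ε_5/ε_4 = 0.0434/0.0573 = 0.7574.
After j more steps, ε_{5+j} ≈ 0.0434·ρ^j; need ρ^j ≤ 1e-11/0.0434 = 2.30415e-10.
j ≥ ln(2.30415e-10)/ln(0.7574) = -22.1911/-0.27786 = 79.864.
So 80 more iterations are needed.

80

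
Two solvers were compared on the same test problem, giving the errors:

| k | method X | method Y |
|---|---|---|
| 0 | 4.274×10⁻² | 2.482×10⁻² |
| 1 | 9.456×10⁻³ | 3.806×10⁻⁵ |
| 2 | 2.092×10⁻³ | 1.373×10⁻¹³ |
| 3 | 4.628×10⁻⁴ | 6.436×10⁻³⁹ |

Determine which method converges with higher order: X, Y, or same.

Method X: p ≈ ln(4.628×10⁻⁴/2.092×10⁻³)/ln(2.092×10⁻³/9.456×10⁻³) ≈ 1.00.
Method Y: p ≈ ln(6.436×10⁻³⁹/1.373×10⁻¹³)/ln(1.373×10⁻¹³/3.806×10⁻⁵) ≈ 3.00.
Method Y has the higher order (≈3.0 vs ≈1.0).

Y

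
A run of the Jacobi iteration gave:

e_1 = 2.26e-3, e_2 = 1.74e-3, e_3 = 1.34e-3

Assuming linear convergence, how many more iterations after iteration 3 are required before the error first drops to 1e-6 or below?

28

Rate ρ ≈ e_3/e_2 = 1.34e-3/1.74e-3 = 0.7701.
After j more steps, e_{3+j} ≈ 1.34e-3·ρ^j; need ρ^j ≤ 1e-6/1.34e-3 = 0.000746269.
j ≥ ln(0.000746269)/ln(0.7701) = -7.2004/-0.26123 = 27.563.
So 28 more iterations are needed.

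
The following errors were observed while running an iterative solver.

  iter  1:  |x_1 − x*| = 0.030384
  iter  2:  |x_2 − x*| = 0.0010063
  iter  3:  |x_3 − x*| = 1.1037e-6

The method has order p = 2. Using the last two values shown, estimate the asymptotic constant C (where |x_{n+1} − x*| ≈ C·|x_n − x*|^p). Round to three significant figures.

C ≈ |x_3 − x*| / |x_2 − x*|^2
  = 1.1037e-6 / (0.0010063)^2
  = 1.1037e-6 / 1.01264e-06 ≈ 1.0899

1.09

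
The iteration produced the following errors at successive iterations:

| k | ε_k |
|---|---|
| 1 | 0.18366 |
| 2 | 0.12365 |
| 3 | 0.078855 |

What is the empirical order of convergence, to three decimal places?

p ≈ ln(ε_3/ε_2) / ln(ε_2/ε_1)
  = ln(0.078855/0.12365) / ln(0.12365/0.18366)
  = ln(0.637727) / ln(0.673255)
  = -0.449845 / -0.395631 ≈ 1.137032

1.137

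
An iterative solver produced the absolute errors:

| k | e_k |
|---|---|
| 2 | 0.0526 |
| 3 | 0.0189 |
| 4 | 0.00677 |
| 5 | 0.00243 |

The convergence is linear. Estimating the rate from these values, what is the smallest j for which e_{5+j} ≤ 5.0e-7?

Rate ρ ≈ e_5/e_4 = 0.00243/0.00677 = 0.3589.
After j more steps, e_{5+j} ≈ 0.00243·ρ^j; need ρ^j ≤ 5.0e-7/0.00243 = 0.000205761.
j ≥ ln(0.000205761)/ln(0.3589) = -8.4888/-1.02471 = 8.284.
So 9 more iterations are needed.

9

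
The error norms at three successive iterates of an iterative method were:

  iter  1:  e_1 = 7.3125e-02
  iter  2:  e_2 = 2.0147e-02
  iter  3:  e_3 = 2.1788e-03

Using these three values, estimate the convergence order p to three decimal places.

p ≈ ln(e_3/e_2) / ln(e_2/e_1)
  = ln(2.1788e-03/2.0147e-02) / ln(2.0147e-02/7.3125e-02)
  = ln(0.108145) / ln(0.275515)
  = -2.224282 / -1.289113 ≈ 1.725436

1.725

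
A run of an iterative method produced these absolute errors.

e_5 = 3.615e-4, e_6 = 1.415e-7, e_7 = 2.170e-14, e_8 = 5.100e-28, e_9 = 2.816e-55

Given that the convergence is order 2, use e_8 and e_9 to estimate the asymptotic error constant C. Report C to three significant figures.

C ≈ e_9 / e_8^2
  = 2.816e-55 / (5.100e-28)^2
  = 2.816e-55 / 2.601e-55 ≈ 1.0827

1.08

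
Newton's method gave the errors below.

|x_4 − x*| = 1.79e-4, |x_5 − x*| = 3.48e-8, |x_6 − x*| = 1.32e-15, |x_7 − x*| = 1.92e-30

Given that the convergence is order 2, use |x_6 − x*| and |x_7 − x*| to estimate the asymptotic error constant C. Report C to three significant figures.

C ≈ |x_7 − x*| / |x_6 − x*|^2
  = 1.92e-30 / (1.32e-15)^2
  = 1.92e-30 / 1.7424e-30 ≈ 1.1019

1.10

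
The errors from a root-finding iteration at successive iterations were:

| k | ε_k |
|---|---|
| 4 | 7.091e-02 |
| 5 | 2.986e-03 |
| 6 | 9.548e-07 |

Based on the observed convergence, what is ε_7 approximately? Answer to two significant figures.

1.3e-15

First estimate the order: p ≈ ln(ε_6/ε_5) / ln(ε_5/ε_4) = ln(9.548e-07/2.986e-03)/ln(2.986e-03/7.091e-02) = ln(0.000319759)/ln(0.0421097) ≈ 2.5408.
Then ε_7 ≈ ε_6·(ε_6/ε_5)^p = 9.548e-07·(0.000319759)^2.5408 = 9.548e-07·1.3166e-09 ≈ 1.257e-15.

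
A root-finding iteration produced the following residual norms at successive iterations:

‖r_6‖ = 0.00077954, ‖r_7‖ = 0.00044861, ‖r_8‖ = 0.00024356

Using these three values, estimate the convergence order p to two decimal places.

p ≈ ln(‖r_8‖/‖r_7‖) / ln(‖r_7‖/‖r_6‖)
  = ln(0.00024356/0.00044861) / ln(0.00044861/0.00077954)
  = ln(0.542921) / ln(0.57548)
  = -0.61079 / -0.55255 ≈ 1.10540

1.11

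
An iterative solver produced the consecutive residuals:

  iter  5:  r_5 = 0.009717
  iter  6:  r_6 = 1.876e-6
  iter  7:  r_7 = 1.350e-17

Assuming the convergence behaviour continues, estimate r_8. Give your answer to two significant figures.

5.0e-51

First estimate the order: p ≈ ln(r_7/r_6) / ln(r_6/r_5) = ln(1.350e-17/1.876e-6)/ln(1.876e-6/0.009717) = ln(7.19616e-12)/ln(0.000193064) ≈ 3.0000.
Then r_8 ≈ r_7·(r_7/r_6)^p = 1.350e-17·(7.19616e-12)^3.0000 = 1.350e-17·3.72651e-34 ≈ 5.031e-51.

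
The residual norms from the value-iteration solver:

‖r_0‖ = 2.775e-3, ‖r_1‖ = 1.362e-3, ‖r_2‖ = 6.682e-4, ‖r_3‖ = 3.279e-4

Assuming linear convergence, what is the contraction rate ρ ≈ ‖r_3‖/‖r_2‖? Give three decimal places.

0.491

ρ ≈ ‖r_3‖/‖r_2‖ = 3.279e-4/6.682e-4 = 0.49072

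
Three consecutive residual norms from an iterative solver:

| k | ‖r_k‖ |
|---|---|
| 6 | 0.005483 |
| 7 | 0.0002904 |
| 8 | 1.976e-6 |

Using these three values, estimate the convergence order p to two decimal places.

p ≈ ln(‖r_8‖/‖r_7‖) / ln(‖r_7‖/‖r_6‖)
  = ln(1.976e-6/0.0002904) / ln(0.0002904/0.005483)
  = ln(0.00680441) / ln(0.0529637)
  = -4.99018 / -2.93815 ≈ 1.69841

1.70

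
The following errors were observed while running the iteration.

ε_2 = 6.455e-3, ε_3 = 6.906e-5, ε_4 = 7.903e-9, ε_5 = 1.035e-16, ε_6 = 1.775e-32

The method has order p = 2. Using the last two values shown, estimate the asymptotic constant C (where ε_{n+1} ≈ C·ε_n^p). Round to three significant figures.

1.66

C ≈ ε_6 / ε_5^2
  = 1.775e-32 / (1.035e-16)^2
  = 1.775e-32 / 1.07123e-32 ≈ 1.657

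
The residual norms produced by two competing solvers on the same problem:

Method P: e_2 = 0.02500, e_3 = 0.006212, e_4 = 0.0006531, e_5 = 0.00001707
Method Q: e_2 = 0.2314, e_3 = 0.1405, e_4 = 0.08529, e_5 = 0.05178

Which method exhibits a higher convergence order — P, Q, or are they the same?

Method P: p ≈ ln(0.00001707/0.0006531)/ln(0.0006531/0.006212) ≈ 1.62.
Method Q: p ≈ ln(0.05178/0.08529)/ln(0.08529/0.1405) ≈ 1.00.
Method P has the higher order (≈1.6 vs ≈1.0).

P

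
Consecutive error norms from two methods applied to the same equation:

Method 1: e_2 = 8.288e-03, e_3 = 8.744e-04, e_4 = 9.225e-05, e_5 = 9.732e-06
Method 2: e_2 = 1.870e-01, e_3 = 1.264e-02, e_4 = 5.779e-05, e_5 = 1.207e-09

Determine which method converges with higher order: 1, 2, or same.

2

Method 1: p ≈ ln(9.732e-06/9.225e-05)/ln(9.225e-05/8.744e-04) ≈ 1.00.
Method 2: p ≈ ln(1.207e-09/5.779e-05)/ln(5.779e-05/1.264e-02) ≈ 2.00.
Method 2 has the higher order (≈2.0 vs ≈1.0).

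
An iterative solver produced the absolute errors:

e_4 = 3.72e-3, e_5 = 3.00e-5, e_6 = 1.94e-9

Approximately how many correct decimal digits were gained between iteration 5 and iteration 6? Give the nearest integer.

Digits gained ≈ log₁₀(e_5/e_6) = log₁₀(3.00e-5/1.94e-9) = log₁₀(15463.9) ≈ 4.189.

4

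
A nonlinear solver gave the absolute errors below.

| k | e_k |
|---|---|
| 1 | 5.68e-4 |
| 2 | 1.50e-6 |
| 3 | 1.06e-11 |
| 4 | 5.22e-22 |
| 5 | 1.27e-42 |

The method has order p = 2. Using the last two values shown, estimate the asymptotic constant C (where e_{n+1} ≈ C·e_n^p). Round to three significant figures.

C ≈ e_5 / e_4^2
  = 1.27e-42 / (5.22e-22)^2
  = 1.27e-42 / 2.72484e-43 ≈ 4.6608

4.66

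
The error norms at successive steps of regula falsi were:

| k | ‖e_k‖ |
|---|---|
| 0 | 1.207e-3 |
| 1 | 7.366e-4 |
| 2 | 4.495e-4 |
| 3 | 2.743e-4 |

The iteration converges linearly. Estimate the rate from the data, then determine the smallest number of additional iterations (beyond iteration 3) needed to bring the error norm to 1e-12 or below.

40

Rate ρ ≈ ‖e_3‖/‖e_2‖ = 2.743e-4/4.495e-4 = 0.6102.
After j more steps, ‖e_{3+j}‖ ≈ 2.743e-4·ρ^j; need ρ^j ≤ 1e-12/2.743e-4 = 3.64564e-09.
j ≥ ln(3.64564e-09)/ln(0.6102) = -19.4297/-0.49397 = 39.334.
So 40 more iterations are needed.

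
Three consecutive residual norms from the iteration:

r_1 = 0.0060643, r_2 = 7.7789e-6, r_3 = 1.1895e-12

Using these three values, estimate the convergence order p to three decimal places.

2.357

p ≈ ln(r_3/r_2) / ln(r_2/r_1)
  = ln(1.1895e-12/7.7789e-6) / ln(7.7789e-6/0.0060643)
  = ln(1.52914e-07) / ln(0.00128274)
  = -15.693390 / -6.658757 ≈ 2.356805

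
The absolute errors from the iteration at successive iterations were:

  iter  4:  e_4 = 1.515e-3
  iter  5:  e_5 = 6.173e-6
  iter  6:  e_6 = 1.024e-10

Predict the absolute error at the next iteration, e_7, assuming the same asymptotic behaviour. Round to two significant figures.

First estimate the order: p ≈ ln(e_6/e_5) / ln(e_5/e_4) = ln(1.024e-10/6.173e-6)/ln(6.173e-6/1.515e-3) = ln(1.65884e-05)/ln(0.00407459) ≈ 2.0002.
Then e_7 ≈ e_6·(e_6/e_5)^p = 1.024e-10·(1.65884e-05)^2.0002 = 1.024e-10·2.7457e-10 ≈ 2.812e-20.

2.8e-20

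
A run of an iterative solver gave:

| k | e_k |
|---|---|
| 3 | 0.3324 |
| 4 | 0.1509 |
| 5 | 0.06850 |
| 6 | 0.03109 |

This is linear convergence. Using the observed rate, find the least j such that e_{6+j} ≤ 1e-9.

22

Rate ρ ≈ e_6/e_5 = 0.03109/0.06850 = 0.4539.
After j more steps, e_{6+j} ≈ 0.03109·ρ^j; need ρ^j ≤ 1e-9/0.03109 = 3.21647e-08.
j ≥ ln(3.21647e-08)/ln(0.4539) = -17.2524/-0.78988 = 21.842.
So 22 more iterations are needed.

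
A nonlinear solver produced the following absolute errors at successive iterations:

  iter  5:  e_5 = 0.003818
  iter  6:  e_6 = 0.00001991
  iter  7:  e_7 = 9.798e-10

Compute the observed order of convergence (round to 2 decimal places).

1.89

p ≈ ln(e_7/e_6) / ln(e_6/e_5)
  = ln(9.798e-10/0.00001991) / ln(0.00001991/0.003818)
  = ln(4.92115e-05) / ln(0.00521477)
  = -9.91938 / -5.25626 ≈ 1.88716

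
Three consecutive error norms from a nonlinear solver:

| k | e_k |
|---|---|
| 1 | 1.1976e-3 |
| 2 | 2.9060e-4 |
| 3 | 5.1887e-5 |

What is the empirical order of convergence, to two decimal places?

p ≈ ln(e_3/e_2) / ln(e_2/e_1)
  = ln(5.1887e-5/2.9060e-4) / ln(2.9060e-4/1.1976e-3)
  = ln(0.178551) / ln(0.242652)
  = -1.72288 / -1.41613 ≈ 1.21661

1.22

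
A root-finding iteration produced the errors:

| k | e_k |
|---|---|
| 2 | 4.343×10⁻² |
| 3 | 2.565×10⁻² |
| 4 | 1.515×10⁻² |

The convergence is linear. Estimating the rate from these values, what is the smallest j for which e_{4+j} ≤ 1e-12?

Rate ρ ≈ e_4/e_3 = 1.515×10⁻²/2.565×10⁻² = 0.5906.
After j more steps, e_{4+j} ≈ 1.515×10⁻²·ρ^j; need ρ^j ≤ 1e-12/1.515×10⁻² = 6.60066e-11.
j ≥ ln(6.60066e-11)/ln(0.5906) = -23.4413/-0.52662 = 44.513.
So 45 more iterations are needed.

45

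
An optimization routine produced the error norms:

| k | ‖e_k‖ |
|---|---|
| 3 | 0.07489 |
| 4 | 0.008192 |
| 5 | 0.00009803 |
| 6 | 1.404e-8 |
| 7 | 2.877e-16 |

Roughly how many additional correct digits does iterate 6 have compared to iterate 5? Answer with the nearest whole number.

Digits gained ≈ log₁₀(‖e_5‖/‖e_6‖) = log₁₀(0.00009803/1.404e-8) = log₁₀(6982.19) ≈ 3.844.

4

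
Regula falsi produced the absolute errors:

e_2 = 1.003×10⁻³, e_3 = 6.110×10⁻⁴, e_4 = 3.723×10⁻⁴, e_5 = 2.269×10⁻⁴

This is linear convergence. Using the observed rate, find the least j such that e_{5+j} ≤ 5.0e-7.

Rate ρ ≈ e_5/e_4 = 2.269×10⁻⁴/3.723×10⁻⁴ = 0.6095.
After j more steps, e_{5+j} ≈ 2.269×10⁻⁴·ρ^j; need ρ^j ≤ 5.0e-7/2.269×10⁻⁴ = 0.00220361.
j ≥ ln(0.00220361)/ln(0.6095) = -6.1177/-0.49512 = 12.356.
So 13 more iterations are needed.

13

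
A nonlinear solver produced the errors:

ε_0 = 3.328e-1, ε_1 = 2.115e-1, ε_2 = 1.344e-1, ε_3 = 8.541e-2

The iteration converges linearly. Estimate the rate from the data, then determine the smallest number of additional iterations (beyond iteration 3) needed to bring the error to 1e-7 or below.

31

Rate ρ ≈ ε_3/ε_2 = 8.541e-2/1.344e-1 = 0.6355.
After j more steps, ε_{3+j} ≈ 8.541e-2·ρ^j; need ρ^j ≤ 1e-7/8.541e-2 = 1.17082e-06.
j ≥ ln(1.17082e-06)/ln(0.6355) = -13.6578/-0.45334 = 30.127.
So 31 more iterations are needed.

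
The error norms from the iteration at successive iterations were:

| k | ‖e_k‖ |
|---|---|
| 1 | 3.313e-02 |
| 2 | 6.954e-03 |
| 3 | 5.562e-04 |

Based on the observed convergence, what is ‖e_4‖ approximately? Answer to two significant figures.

9.3e-6

First estimate the order: p ≈ ln(‖e_3‖/‖e_2‖) / ln(‖e_2‖/‖e_1‖) = ln(5.562e-04/6.954e-03)/ln(6.954e-03/3.313e-02) = ln(0.0799827)/ln(0.2099) ≈ 1.6180.
Then ‖e_4‖ ≈ ‖e_3‖·(‖e_3‖/‖e_2‖)^p = 5.562e-04·(0.0799827)^1.6180 = 5.562e-04·0.0167899 ≈ 9.339e-06.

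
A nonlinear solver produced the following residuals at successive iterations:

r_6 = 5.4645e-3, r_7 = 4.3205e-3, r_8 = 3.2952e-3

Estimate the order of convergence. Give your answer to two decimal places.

p ≈ ln(r_8/r_7) / ln(r_7/r_6)
  = ln(3.2952e-3/4.3205e-3) / ln(4.3205e-3/5.4645e-3)
  = ln(0.76269) / ln(0.790649)
  = -0.27090 / -0.23490 ≈ 1.15326

1.15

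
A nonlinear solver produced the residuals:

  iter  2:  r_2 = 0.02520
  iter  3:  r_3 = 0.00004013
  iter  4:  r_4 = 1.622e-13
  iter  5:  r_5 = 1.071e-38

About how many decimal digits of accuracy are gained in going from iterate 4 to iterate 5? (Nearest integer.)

Digits gained ≈ log₁₀(r_4/r_5) = log₁₀(1.622e-13/1.071e-38) = log₁₀(1.51447e+25) ≈ 25.180.

25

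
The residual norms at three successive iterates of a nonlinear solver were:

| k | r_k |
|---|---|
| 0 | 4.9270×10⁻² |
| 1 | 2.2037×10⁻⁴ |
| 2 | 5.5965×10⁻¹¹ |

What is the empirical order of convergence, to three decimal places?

2.807

p ≈ ln(r_2/r_1) / ln(r_1/r_0)
  = ln(5.5965×10⁻¹¹/2.2037×10⁻⁴) / ln(2.2037×10⁻⁴/4.9270×10⁻²)
  = ln(2.53959e-07) / ln(0.0044727)
  = -15.186093 / -5.409763 ≈ 2.807164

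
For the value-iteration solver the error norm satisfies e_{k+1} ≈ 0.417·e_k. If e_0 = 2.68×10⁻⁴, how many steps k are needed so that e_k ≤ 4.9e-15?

29

After k steps, e_k ≈ 2.68×10⁻⁴·0.417^k.
Need 0.417^k ≤ 4.9e-15/2.68×10⁻⁴ = 1.82836e-11.
k ≥ ln(1.82836e-11)/ln(0.417) = -24.7250/-0.87467 = 28.268.
Smallest integer k = 29.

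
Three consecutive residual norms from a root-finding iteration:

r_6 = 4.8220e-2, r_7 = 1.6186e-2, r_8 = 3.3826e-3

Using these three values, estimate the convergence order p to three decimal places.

1.434

p ≈ ln(r_8/r_7) / ln(r_7/r_6)
  = ln(3.3826e-3/1.6186e-2) / ln(1.6186e-2/4.8220e-2)
  = ln(0.208983) / ln(0.33567)
  = -1.565502 / -1.091627 ≈ 1.434100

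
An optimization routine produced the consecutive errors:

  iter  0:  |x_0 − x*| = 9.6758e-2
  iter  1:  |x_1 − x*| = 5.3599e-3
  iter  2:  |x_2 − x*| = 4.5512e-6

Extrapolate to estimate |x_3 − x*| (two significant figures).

First estimate the order: p ≈ ln(|x_2 − x*|/|x_1 − x*|) / ln(|x_1 − x*|/|x_0 − x*|) = ln(4.5512e-6/5.3599e-3)/ln(5.3599e-3/9.6758e-2) = ln(0.00084912)/ln(0.0553949) ≈ 2.4441.
Then |x_3 − x*| ≈ |x_2 − x*|·(|x_2 − x*|/|x_1 − x*|)^p = 4.5512e-6·(0.00084912)^2.4441 = 4.5512e-6·3.11956e-08 ≈ 1.42e-13.

1.4e-13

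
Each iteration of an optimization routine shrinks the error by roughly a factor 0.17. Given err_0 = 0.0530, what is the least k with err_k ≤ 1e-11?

13

After k steps, err_k ≈ 0.0530·0.17^k.
Need 0.17^k ≤ 1e-11/0.0530 = 1.88679e-10.
k ≥ ln(1.88679e-10)/ln(0.17) = -22.3910/-1.77196 = 12.636.
Smallest integer k = 13.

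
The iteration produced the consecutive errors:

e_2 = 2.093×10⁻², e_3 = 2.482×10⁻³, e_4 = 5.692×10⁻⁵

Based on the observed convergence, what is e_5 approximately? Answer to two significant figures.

First estimate the order: p ≈ ln(e_4/e_3) / ln(e_3/e_2) = ln(5.692×10⁻⁵/2.482×10⁻³)/ln(2.482×10⁻³/2.093×10⁻²) = ln(0.0229331)/ln(0.118586) ≈ 1.7706.
Then e_5 ≈ e_4·(e_4/e_3)^p = 5.692×10⁻⁵·(0.0229331)^1.7706 = 5.692×10⁻⁵·0.00125036 ≈ 7.117e-08.

7.1e-8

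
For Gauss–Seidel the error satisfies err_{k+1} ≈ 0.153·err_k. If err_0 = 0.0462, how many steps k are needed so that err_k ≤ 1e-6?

After k steps, err_k ≈ 0.0462·0.153^k.
Need 0.153^k ≤ 1e-6/0.0462 = 2.1645e-05.
k ≥ ln(2.1645e-05)/ln(0.153) = -10.7407/-1.87732 = 5.721.
Smallest integer k = 6.

6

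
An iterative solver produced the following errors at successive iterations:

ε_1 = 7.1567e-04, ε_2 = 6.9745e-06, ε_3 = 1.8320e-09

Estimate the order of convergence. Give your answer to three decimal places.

p ≈ ln(ε_3/ε_2) / ln(ε_2/ε_1)
  = ln(1.8320e-09/6.9745e-06) / ln(6.9745e-06/7.1567e-04)
  = ln(0.000262671) / ln(0.00974541)
  = -8.244608 / -4.630959 ≈ 1.780324

1.780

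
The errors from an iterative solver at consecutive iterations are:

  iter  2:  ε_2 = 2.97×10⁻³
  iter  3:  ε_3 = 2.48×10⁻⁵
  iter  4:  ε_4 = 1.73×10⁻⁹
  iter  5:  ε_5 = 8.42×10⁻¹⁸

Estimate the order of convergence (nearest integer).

2

Consecutive ratios: ε_5/ε_4 = 8.42×10⁻¹⁸/1.73×10⁻⁹ = 4.86705e-09, ε_4/ε_3 = 1.73×10⁻⁹/2.48×10⁻⁵ = 6.97581e-05.
p ≈ ln(4.86705e-09)/ln(6.97581e-05) = -19.1408/-9.5705 ≈ 2.00.
So the convergence is quadratic (order 2).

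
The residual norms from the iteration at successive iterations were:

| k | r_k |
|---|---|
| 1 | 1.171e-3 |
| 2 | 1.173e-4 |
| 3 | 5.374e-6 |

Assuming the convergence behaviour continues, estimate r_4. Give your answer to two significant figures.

8.6e-8

First estimate the order: p ≈ ln(r_3/r_2) / ln(r_2/r_1) = ln(5.374e-6/1.173e-4)/ln(1.173e-4/1.171e-3) = ln(0.0458142)/ln(0.100171) ≈ 1.3400.
Then r_4 ≈ r_3·(r_3/r_2)^p = 5.374e-6·(0.0458142)^1.3400 = 5.374e-6·0.0160598 ≈ 8.631e-08.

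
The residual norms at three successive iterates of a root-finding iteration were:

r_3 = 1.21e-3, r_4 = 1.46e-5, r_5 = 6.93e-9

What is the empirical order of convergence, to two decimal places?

p ≈ ln(r_5/r_4) / ln(r_4/r_3)
  = ln(6.93e-9/1.46e-5) / ln(1.46e-5/1.21e-3)
  = ln(0.000474658) / ln(0.0120661)
  = -7.65292 / -4.41736 ≈ 1.73246

1.73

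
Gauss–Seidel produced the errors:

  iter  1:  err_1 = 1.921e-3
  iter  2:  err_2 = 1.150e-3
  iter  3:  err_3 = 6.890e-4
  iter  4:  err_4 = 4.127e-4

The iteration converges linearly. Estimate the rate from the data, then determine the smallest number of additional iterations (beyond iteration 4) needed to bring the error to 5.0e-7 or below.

Rate ρ ≈ err_4/err_3 = 4.127e-4/6.890e-4 = 0.5990.
After j more steps, err_{4+j} ≈ 4.127e-4·ρ^j; need ρ^j ≤ 5.0e-7/4.127e-4 = 0.00121153.
j ≥ ln(0.00121153)/ln(0.5990) = -6.7159/-0.51249 = 13.104.
So 14 more iterations are needed.

14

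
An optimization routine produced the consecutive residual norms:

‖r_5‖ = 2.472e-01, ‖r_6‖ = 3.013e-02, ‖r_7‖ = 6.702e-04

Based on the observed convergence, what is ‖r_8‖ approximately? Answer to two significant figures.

First estimate the order: p ≈ ln(‖r_7‖/‖r_6‖) / ln(‖r_6‖/‖r_5‖) = ln(6.702e-04/3.013e-02)/ln(3.013e-02/2.472e-01) = ln(0.0222436)/ln(0.121885) ≈ 1.8082.
Then ‖r_8‖ ≈ ‖r_7‖·(‖r_7‖/‖r_6‖)^p = 6.702e-04·(0.0222436)^1.8082 = 6.702e-04·0.00102664 ≈ 6.881e-07.

6.9e-7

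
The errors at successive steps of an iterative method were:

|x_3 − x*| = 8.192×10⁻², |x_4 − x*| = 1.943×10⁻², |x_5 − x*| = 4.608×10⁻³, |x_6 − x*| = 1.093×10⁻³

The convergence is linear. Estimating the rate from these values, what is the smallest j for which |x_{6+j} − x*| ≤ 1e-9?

Rate ρ ≈ |x_6 − x*|/|x_5 − x*| = 1.093×10⁻³/4.608×10⁻³ = 0.2372.
After j more steps, |x_{6+j} − x*| ≈ 1.093×10⁻³·ρ^j; need ρ^j ≤ 1e-9/1.093×10⁻³ = 9.14913e-07.
j ≥ ln(9.14913e-07)/ln(0.2372) = -13.9044/-1.43885 = 9.664.
So 10 more iterations are needed.

10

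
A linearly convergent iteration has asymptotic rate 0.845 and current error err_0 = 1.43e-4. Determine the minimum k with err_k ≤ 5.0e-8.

48

After k steps, err_k ≈ 1.43e-4·0.845^k.
Need 0.845^k ≤ 5.0e-8/1.43e-4 = 0.00034965.
k ≥ ln(0.00034965)/ln(0.845) = -7.9586/-0.16842 = 47.254.
Smallest integer k = 48.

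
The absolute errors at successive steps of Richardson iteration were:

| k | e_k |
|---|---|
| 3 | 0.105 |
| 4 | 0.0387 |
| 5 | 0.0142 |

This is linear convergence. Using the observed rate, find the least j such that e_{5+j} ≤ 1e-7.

12

Rate ρ ≈ e_5/e_4 = 0.0142/0.0387 = 0.3669.
After j more steps, e_{5+j} ≈ 0.0142·ρ^j; need ρ^j ≤ 1e-7/0.0142 = 7.04225e-06.
j ≥ ln(7.04225e-06)/ln(0.3669) = -11.8636/-1.00267 = 11.832.
So 12 more iterations are needed.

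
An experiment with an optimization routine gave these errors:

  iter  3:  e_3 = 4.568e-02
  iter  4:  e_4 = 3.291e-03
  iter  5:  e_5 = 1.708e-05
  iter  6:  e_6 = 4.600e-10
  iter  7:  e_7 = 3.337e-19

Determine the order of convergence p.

2

Consecutive ratios: e_7/e_6 = 3.337e-19/4.600e-10 = 7.25435e-10, e_6/e_5 = 4.600e-10/1.708e-05 = 2.69321e-05.
p ≈ ln(7.25435e-10)/ln(2.69321e-05) = -21.0442/-10.5222 ≈ 2.00.
So the convergence is quadratic (order 2).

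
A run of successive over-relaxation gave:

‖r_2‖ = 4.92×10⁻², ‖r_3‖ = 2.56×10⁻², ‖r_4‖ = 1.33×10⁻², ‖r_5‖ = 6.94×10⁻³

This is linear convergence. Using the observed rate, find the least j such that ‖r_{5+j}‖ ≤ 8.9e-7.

Rate ρ ≈ ‖r_5‖/‖r_4‖ = 6.94×10⁻³/1.33×10⁻² = 0.5218.
After j more steps, ‖r_{5+j}‖ ≈ 6.94×10⁻³·ρ^j; need ρ^j ≤ 8.9e-7/6.94×10⁻³ = 0.000128242.
j ≥ ln(0.000128242)/ln(0.5218) = -8.9616/-0.65047 = 13.777.
So 14 more iterations are needed.

14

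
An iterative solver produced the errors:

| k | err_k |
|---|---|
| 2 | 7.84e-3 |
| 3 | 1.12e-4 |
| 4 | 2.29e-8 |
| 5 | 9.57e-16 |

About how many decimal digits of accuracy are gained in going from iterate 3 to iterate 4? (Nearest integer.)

4

Digits gained ≈ log₁₀(err_3/err_4) = log₁₀(1.12e-4/2.29e-8) = log₁₀(4890.83) ≈ 3.689.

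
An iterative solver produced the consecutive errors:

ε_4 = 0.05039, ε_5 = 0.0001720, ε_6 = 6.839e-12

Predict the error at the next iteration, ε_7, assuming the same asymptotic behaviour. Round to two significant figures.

First estimate the order: p ≈ ln(ε_6/ε_5) / ln(ε_5/ε_4) = ln(6.839e-12/0.0001720)/ln(0.0001720/0.05039) = ln(3.97616e-08)/ln(0.00341338) ≈ 3.0000.
Then ε_7 ≈ ε_6·(ε_6/ε_5)^p = 6.839e-12·(3.97616e-08)^3.0000 = 6.839e-12·6.28625e-23 ≈ 4.299e-34.

4.3e-34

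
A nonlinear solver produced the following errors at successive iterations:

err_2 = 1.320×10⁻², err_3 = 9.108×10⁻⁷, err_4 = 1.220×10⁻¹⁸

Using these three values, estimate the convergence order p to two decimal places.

p ≈ ln(err_4/err_3) / ln(err_3/err_2)
  = ln(1.220×10⁻¹⁸/9.108×10⁻⁷) / ln(9.108×10⁻⁷/1.320×10⁻²)
  = ln(1.33948e-12) / ln(6.9e-05)
  = -27.33874 / -9.58140 ≈ 2.85331

2.85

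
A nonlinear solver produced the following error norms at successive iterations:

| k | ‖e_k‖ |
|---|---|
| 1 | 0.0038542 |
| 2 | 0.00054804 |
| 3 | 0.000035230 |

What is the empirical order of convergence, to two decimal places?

p ≈ ln(‖e_3‖/‖e_2‖) / ln(‖e_2‖/‖e_1‖)
  = ln(0.000035230/0.00054804) / ln(0.00054804/0.0038542)
  = ln(0.0642836) / ln(0.142193)
  = -2.74445 / -1.95057 ≈ 1.40700

1.41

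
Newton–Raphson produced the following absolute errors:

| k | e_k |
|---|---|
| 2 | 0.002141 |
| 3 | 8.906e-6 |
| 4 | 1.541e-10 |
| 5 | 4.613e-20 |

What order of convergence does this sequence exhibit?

2

Consecutive ratios: e_5/e_4 = 4.613e-20/1.541e-10 = 2.99351e-10, e_4/e_3 = 1.541e-10/8.906e-6 = 1.73029e-05.
p ≈ ln(2.99351e-10)/ln(1.73029e-05) = -21.9294/-10.9646 ≈ 2.00.
So the convergence is quadratic (order 2).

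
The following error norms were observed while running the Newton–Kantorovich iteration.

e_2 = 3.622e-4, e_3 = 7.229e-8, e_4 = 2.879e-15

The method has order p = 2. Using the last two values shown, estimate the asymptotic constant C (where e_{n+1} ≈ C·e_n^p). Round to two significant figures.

C ≈ e_4 / e_3^2
  = 2.879e-15 / (7.229e-8)^2
  = 2.879e-15 / 5.22584e-15 ≈ 0.55092

0.55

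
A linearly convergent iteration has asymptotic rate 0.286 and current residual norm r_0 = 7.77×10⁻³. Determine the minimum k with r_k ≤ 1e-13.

21

After k steps, r_k ≈ 7.77×10⁻³·0.286^k.
Need 0.286^k ≤ 1e-13/7.77×10⁻³ = 1.287e-11.
k ≥ ln(1.287e-11)/ln(0.286) = -25.0761/-1.25176 = 20.033.
Smallest integer k = 21.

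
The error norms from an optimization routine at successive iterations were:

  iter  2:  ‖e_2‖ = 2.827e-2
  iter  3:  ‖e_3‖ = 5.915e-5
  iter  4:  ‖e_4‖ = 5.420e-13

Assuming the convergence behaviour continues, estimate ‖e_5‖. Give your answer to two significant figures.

First estimate the order: p ≈ ln(‖e_4‖/‖e_3‖) / ln(‖e_3‖/‖e_2‖) = ln(5.420e-13/5.915e-5)/ln(5.915e-5/2.827e-2) = ln(9.16314e-09)/ln(0.00209232) ≈ 2.9999.
Then ‖e_5‖ ≈ ‖e_4‖·(‖e_4‖/‖e_3‖)^p = 5.420e-13·(9.16314e-09)^2.9999 = 5.420e-13·7.70791e-25 ≈ 4.178e-37.

4.2e-37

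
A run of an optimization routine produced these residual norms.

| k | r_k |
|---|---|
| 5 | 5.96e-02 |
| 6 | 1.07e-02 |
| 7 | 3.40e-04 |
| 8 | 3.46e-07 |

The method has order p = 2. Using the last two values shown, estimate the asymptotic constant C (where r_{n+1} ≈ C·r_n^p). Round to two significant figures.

C ≈ r_8 / r_7^2
  = 3.46e-07 / (3.40e-04)^2
  = 3.46e-07 / 1.156e-07 ≈ 2.9931

3.0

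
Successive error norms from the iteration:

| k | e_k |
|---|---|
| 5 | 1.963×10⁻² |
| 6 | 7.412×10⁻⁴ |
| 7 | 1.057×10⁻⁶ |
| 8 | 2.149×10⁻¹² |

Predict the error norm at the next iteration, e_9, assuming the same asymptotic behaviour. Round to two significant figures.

8.9e-24

First estimate the order: p ≈ ln(e_8/e_7) / ln(e_7/e_6) = ln(2.149×10⁻¹²/1.057×10⁻⁶)/ln(1.057×10⁻⁶/7.412×10⁻⁴) = ln(2.03311e-06)/ln(0.00142607) ≈ 2.0000.
Then e_9 ≈ e_8·(e_8/e_7)^p = 2.149×10⁻¹²·(2.03311e-06)^2.0000 = 2.149×10⁻¹²·4.13354e-12 ≈ 8.883e-24.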